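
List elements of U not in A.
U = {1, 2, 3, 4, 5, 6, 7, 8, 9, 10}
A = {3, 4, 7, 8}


Aᶜ = U \ A = elements in U but not in A
U = {1, 2, 3, 4, 5, 6, 7, 8, 9, 10}
A = {3, 4, 7, 8}
Aᶜ = {1, 2, 5, 6, 9, 10}

Aᶜ = {1, 2, 5, 6, 9, 10}


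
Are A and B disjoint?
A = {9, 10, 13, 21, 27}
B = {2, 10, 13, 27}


Disjoint means A ∩ B = ∅.
A ∩ B = {10, 13, 27}
A ∩ B ≠ ∅, so A and B are NOT disjoint.

No, A and B are not disjoint (A ∩ B = {10, 13, 27})


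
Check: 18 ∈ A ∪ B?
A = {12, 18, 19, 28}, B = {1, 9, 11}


A = {12, 18, 19, 28}, B = {1, 9, 11}
A ∪ B = all elements in A or B
A ∪ B = {1, 9, 11, 12, 18, 19, 28}
Checking if 18 ∈ A ∪ B
18 is in A ∪ B → True

18 ∈ A ∪ B


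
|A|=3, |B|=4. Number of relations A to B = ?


A relation from A to B is any subset of A × B.
|A × B| = 3 × 4 = 12
# relations = 2^|A × B| = 2^12 = 4096

Number of relations = 4096


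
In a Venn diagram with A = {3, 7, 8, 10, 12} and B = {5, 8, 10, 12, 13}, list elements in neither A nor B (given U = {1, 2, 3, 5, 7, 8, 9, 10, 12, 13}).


A = {3, 7, 8, 10, 12}
B = {5, 8, 10, 12, 13}
Region: in neither A nor B (given U = {1, 2, 3, 5, 7, 8, 9, 10, 12, 13})
Elements: {1, 2, 9}

Elements in neither A nor B (given U = {1, 2, 3, 5, 7, 8, 9, 10, 12, 13}): {1, 2, 9}


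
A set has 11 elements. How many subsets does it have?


Number of subsets = 2^n
= 2^11
= 2048

|P(A)| = 2048


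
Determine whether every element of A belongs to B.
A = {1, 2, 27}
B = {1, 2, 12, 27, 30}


A ⊆ B means every element of A is in B.
All elements of A are in B.
So A ⊆ B.

Yes, A ⊆ B


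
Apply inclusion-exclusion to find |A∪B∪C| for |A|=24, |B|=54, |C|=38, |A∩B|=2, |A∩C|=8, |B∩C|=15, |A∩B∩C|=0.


|A∪B∪C| = |A|+|B|+|C| - |A∩B|-|A∩C|-|B∩C| + |A∩B∩C|
= 24+54+38 - 2-8-15 + 0
= 116 - 25 + 0
= 91

|A ∪ B ∪ C| = 91


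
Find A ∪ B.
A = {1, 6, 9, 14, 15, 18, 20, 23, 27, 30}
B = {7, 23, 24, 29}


A ∪ B = all elements in A or B (or both)
A = {1, 6, 9, 14, 15, 18, 20, 23, 27, 30}
B = {7, 23, 24, 29}
A ∪ B = {1, 6, 7, 9, 14, 15, 18, 20, 23, 24, 27, 29, 30}

A ∪ B = {1, 6, 7, 9, 14, 15, 18, 20, 23, 24, 27, 29, 30}


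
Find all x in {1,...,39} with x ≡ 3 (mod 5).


Checking each candidate:
Condition: x in {1,...,39} with x ≡ 3 (mod 5)
Result = {3, 8, 13, 18, 23, 28, 33, 38}

{3, 8, 13, 18, 23, 28, 33, 38}


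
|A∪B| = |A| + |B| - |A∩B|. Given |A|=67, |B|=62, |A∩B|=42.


|A ∪ B| = |A| + |B| - |A ∩ B|
= 67 + 62 - 42
= 87

|A ∪ B| = 87


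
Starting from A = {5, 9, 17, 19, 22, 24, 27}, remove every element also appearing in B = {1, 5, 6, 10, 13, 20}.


A \ B = elements in A but not in B
A = {5, 9, 17, 19, 22, 24, 27}
B = {1, 5, 6, 10, 13, 20}
Remove from A any elements in B
A \ B = {9, 17, 19, 22, 24, 27}

A \ B = {9, 17, 19, 22, 24, 27}


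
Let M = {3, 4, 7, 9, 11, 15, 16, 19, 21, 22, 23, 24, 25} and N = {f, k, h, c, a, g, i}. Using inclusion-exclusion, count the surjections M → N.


n = |M| = 13, k = |N| = 7. Surjections via inclusion-exclusion:
S(n,k) = Σ(-1)^i × C(k,i) × (k-i)^n, i=0 to k
i=0: (-1)^0×C(7,0)×7^13 = 96889010407
i=1: (-1)^1×C(7,1)×6^13 = -91424858112
i=2: (-1)^2×C(7,2)×5^13 = 25634765625
i=3: (-1)^3×C(7,3)×4^13 = -2348810240
i=4: (-1)^4×C(7,4)×3^13 = 55801305
i=5: (-1)^5×C(7,5)×2^13 = -172032
i=6: (-1)^6×C(7,6)×1^13 = 7
i=7: (-1)^7×C(7,7)×0^13 = 0
Total = 28805736960

Number of surjections = 28805736960


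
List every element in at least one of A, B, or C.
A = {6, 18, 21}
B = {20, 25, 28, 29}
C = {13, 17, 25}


A ∪ B = {6, 18, 20, 21, 25, 28, 29}
(A ∪ B) ∪ C = {6, 13, 17, 18, 20, 21, 25, 28, 29}

A ∪ B ∪ C = {6, 13, 17, 18, 20, 21, 25, 28, 29}


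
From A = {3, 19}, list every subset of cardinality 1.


|A| = 2, so A has C(2,1) = 2 subsets of size 1.
Enumerate by choosing 1 elements from A at a time:
{3}, {19}

1-element subsets (2 total): {3}, {19}


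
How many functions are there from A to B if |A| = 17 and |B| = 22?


Each of |A| = 17 inputs maps to any of |B| = 22 outputs.
# functions = |B|^|A| = 22^17
= 66249952919459433152512

Number of functions = 66249952919459433152512


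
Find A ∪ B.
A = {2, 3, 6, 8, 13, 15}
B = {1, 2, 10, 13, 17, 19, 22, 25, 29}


A ∪ B = all elements in A or B (or both)
A = {2, 3, 6, 8, 13, 15}
B = {1, 2, 10, 13, 17, 19, 22, 25, 29}
A ∪ B = {1, 2, 3, 6, 8, 10, 13, 15, 17, 19, 22, 25, 29}

A ∪ B = {1, 2, 3, 6, 8, 10, 13, 15, 17, 19, 22, 25, 29}


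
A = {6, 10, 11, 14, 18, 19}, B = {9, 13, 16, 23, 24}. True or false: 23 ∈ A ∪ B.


A = {6, 10, 11, 14, 18, 19}, B = {9, 13, 16, 23, 24}
A ∪ B = all elements in A or B
A ∪ B = {6, 9, 10, 11, 13, 14, 16, 18, 19, 23, 24}
Checking if 23 ∈ A ∪ B
23 is in A ∪ B → True

23 ∈ A ∪ B


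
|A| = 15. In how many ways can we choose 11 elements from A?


C(n,k) = n! / (k!(n-k)!)
C(15,11) = 15! / (11!4!)
= 1365

C(15,11) = 1365


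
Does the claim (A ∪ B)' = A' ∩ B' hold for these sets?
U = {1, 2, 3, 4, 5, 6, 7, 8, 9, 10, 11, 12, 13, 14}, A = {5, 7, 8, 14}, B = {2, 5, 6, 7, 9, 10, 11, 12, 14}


LHS: A ∪ B = {2, 5, 6, 7, 8, 9, 10, 11, 12, 14}
(A ∪ B)' = U \ (A ∪ B) = {1, 3, 4, 13}
A' = {1, 2, 3, 4, 6, 9, 10, 11, 12, 13}, B' = {1, 3, 4, 8, 13}
Claimed RHS: A' ∩ B' = {1, 3, 4, 13}
Identity is VALID: LHS = RHS = {1, 3, 4, 13} ✓

Identity is valid. (A ∪ B)' = A' ∩ B' = {1, 3, 4, 13}


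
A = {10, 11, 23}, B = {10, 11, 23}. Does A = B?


Two sets are equal iff they have exactly the same elements.
A = {10, 11, 23}
B = {10, 11, 23}
Same elements → A = B

Yes, A = B


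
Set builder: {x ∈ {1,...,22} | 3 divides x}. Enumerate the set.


Checking each candidate:
Condition: multiples of 3 in {1,...,22}
Result = {3, 6, 9, 12, 15, 18, 21}

{3, 6, 9, 12, 15, 18, 21}


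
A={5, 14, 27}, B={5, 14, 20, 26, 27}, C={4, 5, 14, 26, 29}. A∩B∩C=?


A ∩ B = {5, 14, 27}
(A ∩ B) ∩ C = {5, 14}

A ∩ B ∩ C = {5, 14}


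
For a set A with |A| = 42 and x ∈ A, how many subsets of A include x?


Subsets of A containing x correspond to subsets of A \ {x}, which has 41 elements.
Count = 2^(n-1) = 2^41
= 2199023255552

Number of subsets containing x = 2199023255552


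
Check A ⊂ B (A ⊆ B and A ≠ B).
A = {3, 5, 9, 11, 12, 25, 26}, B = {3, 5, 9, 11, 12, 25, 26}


A ⊂ B requires: A ⊆ B AND A ≠ B.
A ⊆ B? Yes
A = B? Yes
A = B, so A is not a PROPER subset.

No, A is not a proper subset of B


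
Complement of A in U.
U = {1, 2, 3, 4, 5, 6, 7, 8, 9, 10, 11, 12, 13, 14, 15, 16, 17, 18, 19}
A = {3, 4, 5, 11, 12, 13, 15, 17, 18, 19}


Aᶜ = U \ A = elements in U but not in A
U = {1, 2, 3, 4, 5, 6, 7, 8, 9, 10, 11, 12, 13, 14, 15, 16, 17, 18, 19}
A = {3, 4, 5, 11, 12, 13, 15, 17, 18, 19}
Aᶜ = {1, 2, 6, 7, 8, 9, 10, 14, 16}

Aᶜ = {1, 2, 6, 7, 8, 9, 10, 14, 16}


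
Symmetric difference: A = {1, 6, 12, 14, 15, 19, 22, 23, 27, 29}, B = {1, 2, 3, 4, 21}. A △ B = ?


A △ B = (A \ B) ∪ (B \ A) = elements in exactly one of A or B
A \ B = {6, 12, 14, 15, 19, 22, 23, 27, 29}
B \ A = {2, 3, 4, 21}
A △ B = {2, 3, 4, 6, 12, 14, 15, 19, 21, 22, 23, 27, 29}

A △ B = {2, 3, 4, 6, 12, 14, 15, 19, 21, 22, 23, 27, 29}


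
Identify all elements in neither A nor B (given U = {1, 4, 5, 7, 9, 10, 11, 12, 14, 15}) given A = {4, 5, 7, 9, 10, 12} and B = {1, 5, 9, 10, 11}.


A = {4, 5, 7, 9, 10, 12}
B = {1, 5, 9, 10, 11}
Region: in neither A nor B (given U = {1, 4, 5, 7, 9, 10, 11, 12, 14, 15})
Elements: {14, 15}

Elements in neither A nor B (given U = {1, 4, 5, 7, 9, 10, 11, 12, 14, 15}): {14, 15}


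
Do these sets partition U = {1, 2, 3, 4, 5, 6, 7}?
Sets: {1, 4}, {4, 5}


A partition requires: (1) non-empty parts, (2) pairwise disjoint, (3) union = U
Parts: {1, 4}, {4, 5}
Union of parts: {1, 4, 5}
U = {1, 2, 3, 4, 5, 6, 7}
All non-empty? True
Pairwise disjoint? False
Covers U? False

No, not a valid partition


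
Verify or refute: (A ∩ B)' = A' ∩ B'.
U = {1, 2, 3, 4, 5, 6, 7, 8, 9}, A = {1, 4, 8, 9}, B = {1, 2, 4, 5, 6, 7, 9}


LHS: A ∩ B = {1, 4, 9}
(A ∩ B)' = U \ (A ∩ B) = {2, 3, 5, 6, 7, 8}
A' = {2, 3, 5, 6, 7}, B' = {3, 8}
Claimed RHS: A' ∩ B' = {3}
Identity is INVALID: LHS = {2, 3, 5, 6, 7, 8} but the RHS claimed here equals {3}. The correct form is (A ∩ B)' = A' ∪ B'.

Identity is invalid: (A ∩ B)' = {2, 3, 5, 6, 7, 8} but A' ∩ B' = {3}. The correct De Morgan law is (A ∩ B)' = A' ∪ B'.


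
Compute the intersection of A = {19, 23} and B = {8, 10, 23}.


A ∩ B = elements in both A and B
A = {19, 23}
B = {8, 10, 23}
A ∩ B = {23}

A ∩ B = {23}


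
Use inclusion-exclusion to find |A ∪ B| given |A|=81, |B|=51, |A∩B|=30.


|A ∪ B| = |A| + |B| - |A ∩ B|
= 81 + 51 - 30
= 102

|A ∪ B| = 102


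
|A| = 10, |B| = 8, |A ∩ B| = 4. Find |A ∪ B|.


|A ∪ B| = |A| + |B| - |A ∩ B|
= 10 + 8 - 4
= 14

|A ∪ B| = 14


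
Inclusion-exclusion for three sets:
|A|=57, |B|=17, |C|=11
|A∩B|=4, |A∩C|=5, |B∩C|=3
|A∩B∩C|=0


|A∪B∪C| = |A|+|B|+|C| - |A∩B|-|A∩C|-|B∩C| + |A∩B∩C|
= 57+17+11 - 4-5-3 + 0
= 85 - 12 + 0
= 73

|A ∪ B ∪ C| = 73


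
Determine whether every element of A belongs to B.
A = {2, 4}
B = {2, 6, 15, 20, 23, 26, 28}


A ⊆ B means every element of A is in B.
Elements in A not in B: {4}
So A ⊄ B.

No, A ⊄ B


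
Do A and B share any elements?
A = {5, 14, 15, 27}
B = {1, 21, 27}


Disjoint means A ∩ B = ∅.
A ∩ B = {27}
A ∩ B ≠ ∅, so A and B are NOT disjoint.

Yes — A and B share the element(s) of A ∩ B = {27}, so they are not disjoint


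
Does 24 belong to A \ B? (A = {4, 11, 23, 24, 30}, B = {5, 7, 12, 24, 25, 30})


A = {4, 11, 23, 24, 30}, B = {5, 7, 12, 24, 25, 30}
A \ B = elements in A but not in B
A \ B = {4, 11, 23}
Checking if 24 ∈ A \ B
24 is not in A \ B → False

24 ∉ A \ B


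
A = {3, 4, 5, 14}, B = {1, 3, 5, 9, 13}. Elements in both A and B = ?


A = {3, 4, 5, 14}
B = {1, 3, 5, 9, 13}
Region: in both A and B
Elements: {3, 5}

Elements in both A and B: {3, 5}


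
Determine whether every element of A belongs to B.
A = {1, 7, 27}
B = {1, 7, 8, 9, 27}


A ⊆ B means every element of A is in B.
All elements of A are in B.
So A ⊆ B.

Yes, A ⊆ B


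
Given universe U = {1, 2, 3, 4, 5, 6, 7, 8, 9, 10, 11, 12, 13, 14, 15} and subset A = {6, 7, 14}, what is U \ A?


Aᶜ = U \ A = elements in U but not in A
U = {1, 2, 3, 4, 5, 6, 7, 8, 9, 10, 11, 12, 13, 14, 15}
A = {6, 7, 14}
Aᶜ = {1, 2, 3, 4, 5, 8, 9, 10, 11, 12, 13, 15}

Aᶜ = {1, 2, 3, 4, 5, 8, 9, 10, 11, 12, 13, 15}


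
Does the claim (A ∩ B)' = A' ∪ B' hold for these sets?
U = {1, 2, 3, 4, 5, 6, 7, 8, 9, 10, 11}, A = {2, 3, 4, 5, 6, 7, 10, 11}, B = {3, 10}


LHS: A ∩ B = {3, 10}
(A ∩ B)' = U \ (A ∩ B) = {1, 2, 4, 5, 6, 7, 8, 9, 11}
A' = {1, 8, 9}, B' = {1, 2, 4, 5, 6, 7, 8, 9, 11}
Claimed RHS: A' ∪ B' = {1, 2, 4, 5, 6, 7, 8, 9, 11}
Identity is VALID: LHS = RHS = {1, 2, 4, 5, 6, 7, 8, 9, 11} ✓

Identity is valid. (A ∩ B)' = A' ∪ B' = {1, 2, 4, 5, 6, 7, 8, 9, 11}


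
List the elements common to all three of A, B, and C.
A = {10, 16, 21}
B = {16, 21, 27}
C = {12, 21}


A ∩ B = {16, 21}
(A ∩ B) ∩ C = {21}

A ∩ B ∩ C = {21}


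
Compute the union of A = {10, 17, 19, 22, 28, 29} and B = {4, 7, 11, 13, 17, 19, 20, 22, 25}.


A ∪ B = all elements in A or B (or both)
A = {10, 17, 19, 22, 28, 29}
B = {4, 7, 11, 13, 17, 19, 20, 22, 25}
A ∪ B = {4, 7, 10, 11, 13, 17, 19, 20, 22, 25, 28, 29}

A ∪ B = {4, 7, 10, 11, 13, 17, 19, 20, 22, 25, 28, 29}


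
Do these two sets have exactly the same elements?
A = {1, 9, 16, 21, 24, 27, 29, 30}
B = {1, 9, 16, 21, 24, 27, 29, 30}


Two sets are equal iff they have exactly the same elements.
A = {1, 9, 16, 21, 24, 27, 29, 30}
B = {1, 9, 16, 21, 24, 27, 29, 30}
Same elements → A = B

Yes, A = B


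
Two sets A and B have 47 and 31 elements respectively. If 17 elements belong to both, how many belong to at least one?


|A ∪ B| = |A| + |B| - |A ∩ B|
= 47 + 31 - 17
= 61

|A ∪ B| = 61


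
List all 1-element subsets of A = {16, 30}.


|A| = 2, so A has C(2,1) = 2 subsets of size 1.
Enumerate by choosing 1 elements from A at a time:
{16}, {30}

1-element subsets (2 total): {16}, {30}


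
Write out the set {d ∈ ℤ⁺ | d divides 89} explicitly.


Checking each candidate:
Condition: positive divisors of 89
Result = {1, 89}

{1, 89}


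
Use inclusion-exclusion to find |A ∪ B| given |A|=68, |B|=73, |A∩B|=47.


|A ∪ B| = |A| + |B| - |A ∩ B|
= 68 + 73 - 47
= 94

|A ∪ B| = 94


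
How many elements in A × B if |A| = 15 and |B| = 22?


|A × B| = |A| × |B|
= 15 × 22
= 330

|A × B| = 330


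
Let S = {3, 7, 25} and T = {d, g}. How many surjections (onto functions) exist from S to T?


n = |S| = 3, k = |T| = 2. Surjections via inclusion-exclusion:
S(n,k) = Σ(-1)^i × C(k,i) × (k-i)^n, i=0 to k
i=0: (-1)^0×C(2,0)×2^3 = 8
i=1: (-1)^1×C(2,1)×1^3 = -2
i=2: (-1)^2×C(2,2)×0^3 = 0
Total = 6

Number of surjections = 6


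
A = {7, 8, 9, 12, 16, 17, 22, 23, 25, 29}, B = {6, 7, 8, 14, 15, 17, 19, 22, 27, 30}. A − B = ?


A \ B = elements in A but not in B
A = {7, 8, 9, 12, 16, 17, 22, 23, 25, 29}
B = {6, 7, 8, 14, 15, 17, 19, 22, 27, 30}
Remove from A any elements in B
A \ B = {9, 12, 16, 23, 25, 29}

A \ B = {9, 12, 16, 23, 25, 29}


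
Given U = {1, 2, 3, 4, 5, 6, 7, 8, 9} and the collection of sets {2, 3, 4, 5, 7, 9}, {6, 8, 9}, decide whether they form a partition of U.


A partition requires: (1) non-empty parts, (2) pairwise disjoint, (3) union = U
Parts: {2, 3, 4, 5, 7, 9}, {6, 8, 9}
Union of parts: {2, 3, 4, 5, 6, 7, 8, 9}
U = {1, 2, 3, 4, 5, 6, 7, 8, 9}
All non-empty? True
Pairwise disjoint? False
Covers U? False

No, not a valid partition


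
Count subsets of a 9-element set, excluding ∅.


Total subsets = 2^n = 2^9 = 512
Non-empty subsets exclude the empty set: 2^n - 1
= 512 - 1
= 511

Number of non-empty subsets = 511


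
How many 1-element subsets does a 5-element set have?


C(n,k) = n! / (k!(n-k)!)
C(5,1) = 5! / (1!4!)
= 5

C(5,1) = 5


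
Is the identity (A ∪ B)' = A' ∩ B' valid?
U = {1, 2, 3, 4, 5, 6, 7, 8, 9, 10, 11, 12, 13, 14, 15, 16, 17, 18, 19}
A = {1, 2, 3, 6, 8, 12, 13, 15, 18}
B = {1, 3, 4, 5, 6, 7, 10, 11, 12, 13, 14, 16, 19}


LHS: A ∪ B = {1, 2, 3, 4, 5, 6, 7, 8, 10, 11, 12, 13, 14, 15, 16, 18, 19}
(A ∪ B)' = U \ (A ∪ B) = {9, 17}
A' = {4, 5, 7, 9, 10, 11, 14, 16, 17, 19}, B' = {2, 8, 9, 15, 17, 18}
Claimed RHS: A' ∩ B' = {9, 17}
Identity is VALID: LHS = RHS = {9, 17} ✓

Identity is valid. (A ∪ B)' = A' ∩ B' = {9, 17}


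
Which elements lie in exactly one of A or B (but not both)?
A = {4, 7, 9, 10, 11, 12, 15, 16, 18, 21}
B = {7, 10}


A △ B = (A \ B) ∪ (B \ A) = elements in exactly one of A or B
A \ B = {4, 9, 11, 12, 15, 16, 18, 21}
B \ A = ∅
A △ B = {4, 9, 11, 12, 15, 16, 18, 21}

A △ B = {4, 9, 11, 12, 15, 16, 18, 21}


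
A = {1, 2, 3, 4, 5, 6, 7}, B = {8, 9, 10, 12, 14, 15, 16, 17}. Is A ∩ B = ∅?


Disjoint means A ∩ B = ∅.
A ∩ B = ∅
A ∩ B = ∅, so A and B are disjoint.

Yes, A and B are disjoint


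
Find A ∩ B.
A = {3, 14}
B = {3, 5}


A ∩ B = elements in both A and B
A = {3, 14}
B = {3, 5}
A ∩ B = {3}

A ∩ B = {3}


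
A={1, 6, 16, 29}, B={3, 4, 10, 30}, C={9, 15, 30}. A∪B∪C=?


A ∪ B = {1, 3, 4, 6, 10, 16, 29, 30}
(A ∪ B) ∪ C = {1, 3, 4, 6, 9, 10, 15, 16, 29, 30}

A ∪ B ∪ C = {1, 3, 4, 6, 9, 10, 15, 16, 29, 30}


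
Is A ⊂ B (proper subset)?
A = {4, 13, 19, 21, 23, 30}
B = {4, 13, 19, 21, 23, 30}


A ⊂ B requires: A ⊆ B AND A ≠ B.
A ⊆ B? Yes
A = B? Yes
A = B, so A is not a PROPER subset.

No, A is not a proper subset of B


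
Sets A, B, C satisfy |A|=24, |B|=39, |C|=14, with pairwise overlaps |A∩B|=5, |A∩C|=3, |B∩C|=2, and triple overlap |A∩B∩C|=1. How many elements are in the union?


|A∪B∪C| = |A|+|B|+|C| - |A∩B|-|A∩C|-|B∩C| + |A∩B∩C|
= 24+39+14 - 5-3-2 + 1
= 77 - 10 + 1
= 68

|A ∪ B ∪ C| = 68


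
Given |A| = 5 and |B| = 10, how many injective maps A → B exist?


An injection sends each of |A| = 5 inputs to a distinct output in B.
# injections = |B|·(|B|-1)·…·(|B|-|A|+1) = 10! / (10 - 5)!
= 10 × 9 × 8 × 7 × 6
= 30240

Number of injections = 30240


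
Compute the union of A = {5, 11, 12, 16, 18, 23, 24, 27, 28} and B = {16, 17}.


A ∪ B = all elements in A or B (or both)
A = {5, 11, 12, 16, 18, 23, 24, 27, 28}
B = {16, 17}
A ∪ B = {5, 11, 12, 16, 17, 18, 23, 24, 27, 28}

A ∪ B = {5, 11, 12, 16, 17, 18, 23, 24, 27, 28}


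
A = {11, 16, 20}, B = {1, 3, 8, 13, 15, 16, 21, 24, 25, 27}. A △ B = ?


A △ B = (A \ B) ∪ (B \ A) = elements in exactly one of A or B
A \ B = {11, 20}
B \ A = {1, 3, 8, 13, 15, 21, 24, 25, 27}
A △ B = {1, 3, 8, 11, 13, 15, 20, 21, 24, 25, 27}

A △ B = {1, 3, 8, 11, 13, 15, 20, 21, 24, 25, 27}


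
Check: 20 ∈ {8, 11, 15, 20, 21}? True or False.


A = {8, 11, 15, 20, 21}
Checking if 20 is in A
20 is in A → True

20 ∈ A


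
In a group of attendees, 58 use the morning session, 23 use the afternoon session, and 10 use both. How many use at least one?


|A ∪ B| = |A| + |B| - |A ∩ B|
= 58 + 23 - 10
= 71

|A ∪ B| = 71


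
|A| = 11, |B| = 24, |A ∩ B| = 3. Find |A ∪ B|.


|A ∪ B| = |A| + |B| - |A ∩ B|
= 11 + 24 - 3
= 32

|A ∪ B| = 32


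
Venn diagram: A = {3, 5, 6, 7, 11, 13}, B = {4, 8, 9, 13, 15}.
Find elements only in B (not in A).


A = {3, 5, 6, 7, 11, 13}
B = {4, 8, 9, 13, 15}
Region: only in B (not in A)
Elements: {4, 8, 9, 15}

Elements only in B (not in A): {4, 8, 9, 15}


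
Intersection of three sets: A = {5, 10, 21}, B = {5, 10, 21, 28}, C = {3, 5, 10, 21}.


A ∩ B = {5, 10, 21}
(A ∩ B) ∩ C = {5, 10, 21}

A ∩ B ∩ C = {5, 10, 21}


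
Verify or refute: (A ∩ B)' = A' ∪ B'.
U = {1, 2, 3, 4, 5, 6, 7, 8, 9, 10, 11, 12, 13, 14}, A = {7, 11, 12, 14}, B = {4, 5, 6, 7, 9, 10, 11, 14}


LHS: A ∩ B = {7, 11, 14}
(A ∩ B)' = U \ (A ∩ B) = {1, 2, 3, 4, 5, 6, 8, 9, 10, 12, 13}
A' = {1, 2, 3, 4, 5, 6, 8, 9, 10, 13}, B' = {1, 2, 3, 8, 12, 13}
Claimed RHS: A' ∪ B' = {1, 2, 3, 4, 5, 6, 8, 9, 10, 12, 13}
Identity is VALID: LHS = RHS = {1, 2, 3, 4, 5, 6, 8, 9, 10, 12, 13} ✓

Identity is valid. (A ∩ B)' = A' ∪ B' = {1, 2, 3, 4, 5, 6, 8, 9, 10, 12, 13}


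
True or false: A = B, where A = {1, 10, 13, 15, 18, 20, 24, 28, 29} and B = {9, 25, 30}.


Two sets are equal iff they have exactly the same elements.
A = {1, 10, 13, 15, 18, 20, 24, 28, 29}
B = {9, 25, 30}
Differences: {1, 9, 10, 13, 15, 18, 20, 24, 25, 28, 29, 30}
A ≠ B

No, A ≠ B


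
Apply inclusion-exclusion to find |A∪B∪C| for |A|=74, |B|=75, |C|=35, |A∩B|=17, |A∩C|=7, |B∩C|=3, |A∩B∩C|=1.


|A∪B∪C| = |A|+|B|+|C| - |A∩B|-|A∩C|-|B∩C| + |A∩B∩C|
= 74+75+35 - 17-7-3 + 1
= 184 - 27 + 1
= 158

|A ∪ B ∪ C| = 158


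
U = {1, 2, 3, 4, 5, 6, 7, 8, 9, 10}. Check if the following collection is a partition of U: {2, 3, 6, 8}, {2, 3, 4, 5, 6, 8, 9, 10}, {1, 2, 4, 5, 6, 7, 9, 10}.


A partition requires: (1) non-empty parts, (2) pairwise disjoint, (3) union = U
Parts: {2, 3, 6, 8}, {2, 3, 4, 5, 6, 8, 9, 10}, {1, 2, 4, 5, 6, 7, 9, 10}
Union of parts: {1, 2, 3, 4, 5, 6, 7, 8, 9, 10}
U = {1, 2, 3, 4, 5, 6, 7, 8, 9, 10}
All non-empty? True
Pairwise disjoint? False
Covers U? True

No, not a valid partition


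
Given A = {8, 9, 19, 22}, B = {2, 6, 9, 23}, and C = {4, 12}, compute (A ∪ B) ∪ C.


A ∪ B = {2, 6, 8, 9, 19, 22, 23}
(A ∪ B) ∪ C = {2, 4, 6, 8, 9, 12, 19, 22, 23}

A ∪ B ∪ C = {2, 4, 6, 8, 9, 12, 19, 22, 23}


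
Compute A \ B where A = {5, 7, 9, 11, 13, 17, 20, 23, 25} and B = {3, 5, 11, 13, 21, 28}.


A \ B = elements in A but not in B
A = {5, 7, 9, 11, 13, 17, 20, 23, 25}
B = {3, 5, 11, 13, 21, 28}
Remove from A any elements in B
A \ B = {7, 9, 17, 20, 23, 25}

A \ B = {7, 9, 17, 20, 23, 25}


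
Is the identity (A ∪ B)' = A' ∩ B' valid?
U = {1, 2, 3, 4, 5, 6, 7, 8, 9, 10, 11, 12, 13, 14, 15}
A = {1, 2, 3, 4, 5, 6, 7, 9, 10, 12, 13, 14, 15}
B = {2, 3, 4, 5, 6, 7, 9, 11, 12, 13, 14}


LHS: A ∪ B = {1, 2, 3, 4, 5, 6, 7, 9, 10, 11, 12, 13, 14, 15}
(A ∪ B)' = U \ (A ∪ B) = {8}
A' = {8, 11}, B' = {1, 8, 10, 15}
Claimed RHS: A' ∩ B' = {8}
Identity is VALID: LHS = RHS = {8} ✓

Identity is valid. (A ∪ B)' = A' ∩ B' = {8}


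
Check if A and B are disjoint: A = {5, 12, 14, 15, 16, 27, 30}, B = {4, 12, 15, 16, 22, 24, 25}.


Disjoint means A ∩ B = ∅.
A ∩ B = {12, 15, 16}
A ∩ B ≠ ∅, so A and B are NOT disjoint.

No, A and B are not disjoint (A ∩ B = {12, 15, 16})


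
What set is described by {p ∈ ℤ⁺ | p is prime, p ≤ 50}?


Checking each candidate:
Condition: primes ≤ 50
Result = {2, 3, 5, 7, 11, 13, 17, 19, 23, 29, 31, 37, 41, 43, 47}

{2, 3, 5, 7, 11, 13, 17, 19, 23, 29, 31, 37, 41, 43, 47}


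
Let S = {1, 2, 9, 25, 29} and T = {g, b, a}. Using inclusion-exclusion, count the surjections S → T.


n = |S| = 5, k = |T| = 3. Surjections via inclusion-exclusion:
S(n,k) = Σ(-1)^i × C(k,i) × (k-i)^n, i=0 to k
i=0: (-1)^0×C(3,0)×3^5 = 243
i=1: (-1)^1×C(3,1)×2^5 = -96
i=2: (-1)^2×C(3,2)×1^5 = 3
i=3: (-1)^3×C(3,3)×0^5 = 0
Total = 150

Number of surjections = 150


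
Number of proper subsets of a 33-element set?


Total subsets = 2^n = 2^33 = 8589934592
Proper subsets exclude the set itself: 2^n - 1
= 8589934592 - 1
= 8589934591

Number of proper subsets = 8589934591


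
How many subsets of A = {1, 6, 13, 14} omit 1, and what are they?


A subset of A that omits 1 is a subset of A \ {1}, so there are 2^(n-1) = 2^3 = 8 of them.
Subsets excluding 1: ∅, {6}, {13}, {14}, {6, 13}, {6, 14}, {13, 14}, {6, 13, 14}

Subsets excluding 1 (8 total): ∅, {6}, {13}, {14}, {6, 13}, {6, 14}, {13, 14}, {6, 13, 14}


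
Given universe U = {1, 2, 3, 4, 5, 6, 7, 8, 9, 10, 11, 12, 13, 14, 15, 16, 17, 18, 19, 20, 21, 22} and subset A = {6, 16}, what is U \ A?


Aᶜ = U \ A = elements in U but not in A
U = {1, 2, 3, 4, 5, 6, 7, 8, 9, 10, 11, 12, 13, 14, 15, 16, 17, 18, 19, 20, 21, 22}
A = {6, 16}
Aᶜ = {1, 2, 3, 4, 5, 7, 8, 9, 10, 11, 12, 13, 14, 15, 17, 18, 19, 20, 21, 22}

Aᶜ = {1, 2, 3, 4, 5, 7, 8, 9, 10, 11, 12, 13, 14, 15, 17, 18, 19, 20, 21, 22}


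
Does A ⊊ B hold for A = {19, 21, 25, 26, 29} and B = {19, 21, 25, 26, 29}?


A ⊂ B requires: A ⊆ B AND A ≠ B.
A ⊆ B? Yes
A = B? Yes
A = B, so A is not a PROPER subset.

No, A is not a proper subset of B


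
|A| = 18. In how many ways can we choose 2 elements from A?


C(n,k) = n! / (k!(n-k)!)
C(18,2) = 18! / (2!16!)
= 153

C(18,2) = 153


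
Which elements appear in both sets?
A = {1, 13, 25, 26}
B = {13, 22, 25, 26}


A ∩ B = elements in both A and B
A = {1, 13, 25, 26}
B = {13, 22, 25, 26}
A ∩ B = {13, 25, 26}

A ∩ B = {13, 25, 26}


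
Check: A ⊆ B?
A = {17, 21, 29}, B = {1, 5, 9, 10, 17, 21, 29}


A ⊆ B means every element of A is in B.
All elements of A are in B.
So A ⊆ B.

Yes, A ⊆ B


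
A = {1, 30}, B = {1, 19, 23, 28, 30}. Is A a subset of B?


A ⊆ B means every element of A is in B.
All elements of A are in B.
So A ⊆ B.

Yes, A ⊆ B


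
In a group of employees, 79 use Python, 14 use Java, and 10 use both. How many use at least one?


|A ∪ B| = |A| + |B| - |A ∩ B|
= 79 + 14 - 10
= 83

|A ∪ B| = 83


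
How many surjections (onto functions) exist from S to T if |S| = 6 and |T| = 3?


n = |S| = 6, k = |T| = 3. Surjections via inclusion-exclusion:
S(n,k) = Σ(-1)^i × C(k,i) × (k-i)^n, i=0 to k
i=0: (-1)^0×C(3,0)×3^6 = 729
i=1: (-1)^1×C(3,1)×2^6 = -192
i=2: (-1)^2×C(3,2)×1^6 = 3
i=3: (-1)^3×C(3,3)×0^6 = 0
Total = 540

Number of surjections = 540


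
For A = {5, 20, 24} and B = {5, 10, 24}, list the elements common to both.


A ∩ B = elements in both A and B
A = {5, 20, 24}
B = {5, 10, 24}
A ∩ B = {5, 24}

A ∩ B = {5, 24}


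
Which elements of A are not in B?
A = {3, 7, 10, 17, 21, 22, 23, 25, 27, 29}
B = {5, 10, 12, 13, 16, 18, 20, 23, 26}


A \ B = elements in A but not in B
A = {3, 7, 10, 17, 21, 22, 23, 25, 27, 29}
B = {5, 10, 12, 13, 16, 18, 20, 23, 26}
Remove from A any elements in B
A \ B = {3, 7, 17, 21, 22, 25, 27, 29}

A \ B = {3, 7, 17, 21, 22, 25, 27, 29}


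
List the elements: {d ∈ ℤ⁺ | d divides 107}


Checking each candidate:
Condition: positive divisors of 107
Result = {1, 107}

{1, 107}


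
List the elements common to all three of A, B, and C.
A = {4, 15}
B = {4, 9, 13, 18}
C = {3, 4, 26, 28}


A ∩ B = {4}
(A ∩ B) ∩ C = {4}

A ∩ B ∩ C = {4}


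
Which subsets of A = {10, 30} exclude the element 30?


A subset of A that omits 30 is a subset of A \ {30}, so there are 2^(n-1) = 2^1 = 2 of them.
Subsets excluding 30: ∅, {10}

Subsets excluding 30 (2 total): ∅, {10}


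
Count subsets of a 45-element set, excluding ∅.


Total subsets = 2^n = 2^45 = 35184372088832
Non-empty subsets exclude the empty set: 2^n - 1
= 35184372088832 - 1
= 35184372088831

Number of non-empty subsets = 35184372088831


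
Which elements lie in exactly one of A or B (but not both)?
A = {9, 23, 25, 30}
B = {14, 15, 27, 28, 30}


A △ B = (A \ B) ∪ (B \ A) = elements in exactly one of A or B
A \ B = {9, 23, 25}
B \ A = {14, 15, 27, 28}
A △ B = {9, 14, 15, 23, 25, 27, 28}

A △ B = {9, 14, 15, 23, 25, 27, 28}


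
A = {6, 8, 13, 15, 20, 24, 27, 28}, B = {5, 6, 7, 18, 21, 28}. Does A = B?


Two sets are equal iff they have exactly the same elements.
A = {6, 8, 13, 15, 20, 24, 27, 28}
B = {5, 6, 7, 18, 21, 28}
Differences: {5, 7, 8, 13, 15, 18, 20, 21, 24, 27}
A ≠ B

No, A ≠ B


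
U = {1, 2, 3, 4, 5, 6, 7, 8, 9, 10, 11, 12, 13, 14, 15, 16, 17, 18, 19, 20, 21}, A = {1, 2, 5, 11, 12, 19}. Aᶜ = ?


Aᶜ = U \ A = elements in U but not in A
U = {1, 2, 3, 4, 5, 6, 7, 8, 9, 10, 11, 12, 13, 14, 15, 16, 17, 18, 19, 20, 21}
A = {1, 2, 5, 11, 12, 19}
Aᶜ = {3, 4, 6, 7, 8, 9, 10, 13, 14, 15, 16, 17, 18, 20, 21}

Aᶜ = {3, 4, 6, 7, 8, 9, 10, 13, 14, 15, 16, 17, 18, 20, 21}


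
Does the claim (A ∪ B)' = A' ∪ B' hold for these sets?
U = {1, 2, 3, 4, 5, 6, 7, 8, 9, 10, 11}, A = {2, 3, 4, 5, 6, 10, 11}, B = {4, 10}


LHS: A ∪ B = {2, 3, 4, 5, 6, 10, 11}
(A ∪ B)' = U \ (A ∪ B) = {1, 7, 8, 9}
A' = {1, 7, 8, 9}, B' = {1, 2, 3, 5, 6, 7, 8, 9, 11}
Claimed RHS: A' ∪ B' = {1, 2, 3, 5, 6, 7, 8, 9, 11}
Identity is INVALID: LHS = {1, 7, 8, 9} but the RHS claimed here equals {1, 2, 3, 5, 6, 7, 8, 9, 11}. The correct form is (A ∪ B)' = A' ∩ B'.

Identity is invalid: (A ∪ B)' = {1, 7, 8, 9} but A' ∪ B' = {1, 2, 3, 5, 6, 7, 8, 9, 11}. The correct De Morgan law is (A ∪ B)' = A' ∩ B'.


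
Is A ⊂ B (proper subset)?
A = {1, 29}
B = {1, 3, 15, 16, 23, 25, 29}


A ⊂ B requires: A ⊆ B AND A ≠ B.
A ⊆ B? Yes
A = B? No
A ⊂ B: Yes (A is a proper subset of B)

Yes, A ⊂ B


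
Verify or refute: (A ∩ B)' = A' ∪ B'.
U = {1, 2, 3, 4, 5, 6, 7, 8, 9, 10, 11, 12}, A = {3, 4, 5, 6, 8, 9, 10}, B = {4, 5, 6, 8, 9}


LHS: A ∩ B = {4, 5, 6, 8, 9}
(A ∩ B)' = U \ (A ∩ B) = {1, 2, 3, 7, 10, 11, 12}
A' = {1, 2, 7, 11, 12}, B' = {1, 2, 3, 7, 10, 11, 12}
Claimed RHS: A' ∪ B' = {1, 2, 3, 7, 10, 11, 12}
Identity is VALID: LHS = RHS = {1, 2, 3, 7, 10, 11, 12} ✓

Identity is valid. (A ∩ B)' = A' ∪ B' = {1, 2, 3, 7, 10, 11, 12}


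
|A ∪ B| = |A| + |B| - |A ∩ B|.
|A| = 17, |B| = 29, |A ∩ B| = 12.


|A ∪ B| = |A| + |B| - |A ∩ B|
= 17 + 29 - 12
= 34

|A ∪ B| = 34


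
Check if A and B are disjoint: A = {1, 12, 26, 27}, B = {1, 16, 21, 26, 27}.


Disjoint means A ∩ B = ∅.
A ∩ B = {1, 26, 27}
A ∩ B ≠ ∅, so A and B are NOT disjoint.

No, A and B are not disjoint (A ∩ B = {1, 26, 27})


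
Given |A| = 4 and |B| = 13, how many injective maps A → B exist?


An injection sends each of |A| = 4 inputs to a distinct output in B.
# injections = |B|·(|B|-1)·…·(|B|-|A|+1) = 13! / (13 - 4)!
= 13 × 12 × 11 × 10
= 17160

Number of injections = 17160


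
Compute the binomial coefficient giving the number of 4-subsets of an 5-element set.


C(n,k) = n! / (k!(n-k)!)
C(5,4) = 5! / (4!1!)
= 5

C(5,4) = 5


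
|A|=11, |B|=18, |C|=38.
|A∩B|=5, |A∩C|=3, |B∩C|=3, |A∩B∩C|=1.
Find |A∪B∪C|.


|A∪B∪C| = |A|+|B|+|C| - |A∩B|-|A∩C|-|B∩C| + |A∩B∩C|
= 11+18+38 - 5-3-3 + 1
= 67 - 11 + 1
= 57

|A ∪ B ∪ C| = 57


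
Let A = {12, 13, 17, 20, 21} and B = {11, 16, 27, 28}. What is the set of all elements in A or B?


A ∪ B = all elements in A or B (or both)
A = {12, 13, 17, 20, 21}
B = {11, 16, 27, 28}
A ∪ B = {11, 12, 13, 16, 17, 20, 21, 27, 28}

A ∪ B = {11, 12, 13, 16, 17, 20, 21, 27, 28}


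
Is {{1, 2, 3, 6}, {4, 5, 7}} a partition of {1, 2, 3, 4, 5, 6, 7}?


A partition requires: (1) non-empty parts, (2) pairwise disjoint, (3) union = U
Parts: {1, 2, 3, 6}, {4, 5, 7}
Union of parts: {1, 2, 3, 4, 5, 6, 7}
U = {1, 2, 3, 4, 5, 6, 7}
All non-empty? True
Pairwise disjoint? True
Covers U? True

Yes, valid partition


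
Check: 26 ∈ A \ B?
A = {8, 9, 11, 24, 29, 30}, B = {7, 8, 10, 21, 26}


A = {8, 9, 11, 24, 29, 30}, B = {7, 8, 10, 21, 26}
A \ B = elements in A but not in B
A \ B = {9, 11, 24, 29, 30}
Checking if 26 ∈ A \ B
26 is not in A \ B → False

26 ∉ A \ B


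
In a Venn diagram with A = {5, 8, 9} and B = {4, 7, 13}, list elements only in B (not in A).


A = {5, 8, 9}
B = {4, 7, 13}
Region: only in B (not in A)
Elements: {4, 7, 13}

Elements only in B (not in A): {4, 7, 13}


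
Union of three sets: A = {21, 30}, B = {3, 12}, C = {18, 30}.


A ∪ B = {3, 12, 21, 30}
(A ∪ B) ∪ C = {3, 12, 18, 21, 30}

A ∪ B ∪ C = {3, 12, 18, 21, 30}


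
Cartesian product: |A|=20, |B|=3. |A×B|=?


|A × B| = |A| × |B|
= 20 × 3
= 60

|A × B| = 60


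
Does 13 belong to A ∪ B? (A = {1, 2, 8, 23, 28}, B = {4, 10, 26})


A = {1, 2, 8, 23, 28}, B = {4, 10, 26}
A ∪ B = all elements in A or B
A ∪ B = {1, 2, 4, 8, 10, 23, 26, 28}
Checking if 13 ∈ A ∪ B
13 is not in A ∪ B → False

13 ∉ A ∪ B


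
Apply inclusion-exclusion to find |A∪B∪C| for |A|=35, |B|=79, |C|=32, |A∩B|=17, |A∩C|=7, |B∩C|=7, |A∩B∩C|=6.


|A∪B∪C| = |A|+|B|+|C| - |A∩B|-|A∩C|-|B∩C| + |A∩B∩C|
= 35+79+32 - 17-7-7 + 6
= 146 - 31 + 6
= 121

|A ∪ B ∪ C| = 121


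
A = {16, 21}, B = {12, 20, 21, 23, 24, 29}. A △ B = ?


A △ B = (A \ B) ∪ (B \ A) = elements in exactly one of A or B
A \ B = {16}
B \ A = {12, 20, 23, 24, 29}
A △ B = {12, 16, 20, 23, 24, 29}

A △ B = {12, 16, 20, 23, 24, 29}


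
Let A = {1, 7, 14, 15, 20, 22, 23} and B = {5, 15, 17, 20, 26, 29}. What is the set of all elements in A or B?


A ∪ B = all elements in A or B (or both)
A = {1, 7, 14, 15, 20, 22, 23}
B = {5, 15, 17, 20, 26, 29}
A ∪ B = {1, 5, 7, 14, 15, 17, 20, 22, 23, 26, 29}

A ∪ B = {1, 5, 7, 14, 15, 17, 20, 22, 23, 26, 29}


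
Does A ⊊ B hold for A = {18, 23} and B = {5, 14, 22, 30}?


A ⊂ B requires: A ⊆ B AND A ≠ B.
A ⊆ B? No
A ⊄ B, so A is not a proper subset.

No, A is not a proper subset of B


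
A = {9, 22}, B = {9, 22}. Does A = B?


Two sets are equal iff they have exactly the same elements.
A = {9, 22}
B = {9, 22}
Same elements → A = B

Yes, A = B


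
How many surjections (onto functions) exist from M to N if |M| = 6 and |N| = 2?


n = |M| = 6, k = |N| = 2. Surjections via inclusion-exclusion:
S(n,k) = Σ(-1)^i × C(k,i) × (k-i)^n, i=0 to k
i=0: (-1)^0×C(2,0)×2^6 = 64
i=1: (-1)^1×C(2,1)×1^6 = -2
i=2: (-1)^2×C(2,2)×0^6 = 0
Total = 62

Number of surjections = 62


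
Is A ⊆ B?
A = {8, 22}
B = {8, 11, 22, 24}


A ⊆ B means every element of A is in B.
All elements of A are in B.
So A ⊆ B.

Yes, A ⊆ B


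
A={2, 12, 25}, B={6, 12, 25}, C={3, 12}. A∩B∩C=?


A ∩ B = {12, 25}
(A ∩ B) ∩ C = {12}

A ∩ B ∩ C = {12}


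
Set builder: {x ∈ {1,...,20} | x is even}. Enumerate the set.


Checking each candidate:
Condition: even numbers in {1,...,20}
Result = {2, 4, 6, 8, 10, 12, 14, 16, 18, 20}

{2, 4, 6, 8, 10, 12, 14, 16, 18, 20}


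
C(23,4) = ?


C(n,k) = n! / (k!(n-k)!)
C(23,4) = 23! / (4!19!)
= 8855

C(23,4) = 8855


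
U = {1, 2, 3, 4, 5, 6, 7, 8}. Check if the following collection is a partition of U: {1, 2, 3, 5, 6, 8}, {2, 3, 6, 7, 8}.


A partition requires: (1) non-empty parts, (2) pairwise disjoint, (3) union = U
Parts: {1, 2, 3, 5, 6, 8}, {2, 3, 6, 7, 8}
Union of parts: {1, 2, 3, 5, 6, 7, 8}
U = {1, 2, 3, 4, 5, 6, 7, 8}
All non-empty? True
Pairwise disjoint? False
Covers U? False

No, not a valid partition


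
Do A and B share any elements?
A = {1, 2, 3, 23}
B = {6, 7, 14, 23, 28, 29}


Disjoint means A ∩ B = ∅.
A ∩ B = {23}
A ∩ B ≠ ∅, so A and B are NOT disjoint.

Yes — A and B share the element(s) of A ∩ B = {23}, so they are not disjoint


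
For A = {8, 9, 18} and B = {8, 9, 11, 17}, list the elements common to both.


A ∩ B = elements in both A and B
A = {8, 9, 18}
B = {8, 9, 11, 17}
A ∩ B = {8, 9}

A ∩ B = {8, 9}


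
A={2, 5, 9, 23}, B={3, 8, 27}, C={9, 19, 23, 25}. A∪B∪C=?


A ∪ B = {2, 3, 5, 8, 9, 23, 27}
(A ∪ B) ∪ C = {2, 3, 5, 8, 9, 19, 23, 25, 27}

A ∪ B ∪ C = {2, 3, 5, 8, 9, 19, 23, 25, 27}


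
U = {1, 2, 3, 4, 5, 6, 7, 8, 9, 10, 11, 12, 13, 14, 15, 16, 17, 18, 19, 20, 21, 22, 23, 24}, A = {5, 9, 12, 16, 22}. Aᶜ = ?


Aᶜ = U \ A = elements in U but not in A
U = {1, 2, 3, 4, 5, 6, 7, 8, 9, 10, 11, 12, 13, 14, 15, 16, 17, 18, 19, 20, 21, 22, 23, 24}
A = {5, 9, 12, 16, 22}
Aᶜ = {1, 2, 3, 4, 6, 7, 8, 10, 11, 13, 14, 15, 17, 18, 19, 20, 21, 23, 24}

Aᶜ = {1, 2, 3, 4, 6, 7, 8, 10, 11, 13, 14, 15, 17, 18, 19, 20, 21, 23, 24}


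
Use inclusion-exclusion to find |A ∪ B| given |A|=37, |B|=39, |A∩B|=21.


|A ∪ B| = |A| + |B| - |A ∩ B|
= 37 + 39 - 21
= 55

|A ∪ B| = 55


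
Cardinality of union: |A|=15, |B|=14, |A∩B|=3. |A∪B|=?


|A ∪ B| = |A| + |B| - |A ∩ B|
= 15 + 14 - 3
= 26

|A ∪ B| = 26


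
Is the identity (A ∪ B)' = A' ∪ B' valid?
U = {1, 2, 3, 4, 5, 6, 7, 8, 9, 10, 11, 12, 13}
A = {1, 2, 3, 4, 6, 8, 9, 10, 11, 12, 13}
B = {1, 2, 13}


LHS: A ∪ B = {1, 2, 3, 4, 6, 8, 9, 10, 11, 12, 13}
(A ∪ B)' = U \ (A ∪ B) = {5, 7}
A' = {5, 7}, B' = {3, 4, 5, 6, 7, 8, 9, 10, 11, 12}
Claimed RHS: A' ∪ B' = {3, 4, 5, 6, 7, 8, 9, 10, 11, 12}
Identity is INVALID: LHS = {5, 7} but the RHS claimed here equals {3, 4, 5, 6, 7, 8, 9, 10, 11, 12}. The correct form is (A ∪ B)' = A' ∩ B'.

Identity is invalid: (A ∪ B)' = {5, 7} but A' ∪ B' = {3, 4, 5, 6, 7, 8, 9, 10, 11, 12}. The correct De Morgan law is (A ∪ B)' = A' ∩ B'.


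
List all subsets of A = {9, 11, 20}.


|A| = 3, so |P(A)| = 2^3 = 8
Enumerate subsets by cardinality (0 to 3):
∅, {9}, {11}, {20}, {9, 11}, {9, 20}, {11, 20}, {9, 11, 20}

P(A) has 8 subsets: ∅, {9}, {11}, {20}, {9, 11}, {9, 20}, {11, 20}, {9, 11, 20}


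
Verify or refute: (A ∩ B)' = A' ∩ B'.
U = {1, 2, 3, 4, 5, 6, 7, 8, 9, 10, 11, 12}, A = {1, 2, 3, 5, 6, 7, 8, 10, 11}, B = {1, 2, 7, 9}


LHS: A ∩ B = {1, 2, 7}
(A ∩ B)' = U \ (A ∩ B) = {3, 4, 5, 6, 8, 9, 10, 11, 12}
A' = {4, 9, 12}, B' = {3, 4, 5, 6, 8, 10, 11, 12}
Claimed RHS: A' ∩ B' = {4, 12}
Identity is INVALID: LHS = {3, 4, 5, 6, 8, 9, 10, 11, 12} but the RHS claimed here equals {4, 12}. The correct form is (A ∩ B)' = A' ∪ B'.

Identity is invalid: (A ∩ B)' = {3, 4, 5, 6, 8, 9, 10, 11, 12} but A' ∩ B' = {4, 12}. The correct De Morgan law is (A ∩ B)' = A' ∪ B'.


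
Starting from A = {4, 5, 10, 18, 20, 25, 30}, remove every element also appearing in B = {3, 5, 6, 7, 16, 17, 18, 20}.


A \ B = elements in A but not in B
A = {4, 5, 10, 18, 20, 25, 30}
B = {3, 5, 6, 7, 16, 17, 18, 20}
Remove from A any elements in B
A \ B = {4, 10, 25, 30}

A \ B = {4, 10, 25, 30}


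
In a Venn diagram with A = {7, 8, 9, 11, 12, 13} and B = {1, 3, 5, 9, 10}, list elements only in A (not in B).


A = {7, 8, 9, 11, 12, 13}
B = {1, 3, 5, 9, 10}
Region: only in A (not in B)
Elements: {7, 8, 11, 12, 13}

Elements only in A (not in B): {7, 8, 11, 12, 13}


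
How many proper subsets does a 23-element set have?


Total subsets = 2^n = 2^23 = 8388608
Proper subsets exclude the set itself: 2^n - 1
= 8388608 - 1
= 8388607

Number of proper subsets = 8388607


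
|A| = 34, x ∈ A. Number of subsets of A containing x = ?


Subsets of A containing x correspond to subsets of A \ {x}, which has 33 elements.
Count = 2^(n-1) = 2^33
= 8589934592

Number of subsets containing x = 8589934592


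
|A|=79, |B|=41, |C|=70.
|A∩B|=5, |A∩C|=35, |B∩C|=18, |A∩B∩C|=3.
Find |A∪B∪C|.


|A∪B∪C| = |A|+|B|+|C| - |A∩B|-|A∩C|-|B∩C| + |A∩B∩C|
= 79+41+70 - 5-35-18 + 3
= 190 - 58 + 3
= 135

|A ∪ B ∪ C| = 135


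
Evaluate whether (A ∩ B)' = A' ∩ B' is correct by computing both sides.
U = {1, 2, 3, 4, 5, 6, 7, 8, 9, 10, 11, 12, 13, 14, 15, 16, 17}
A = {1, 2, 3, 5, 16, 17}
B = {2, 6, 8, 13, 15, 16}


LHS: A ∩ B = {2, 16}
(A ∩ B)' = U \ (A ∩ B) = {1, 3, 4, 5, 6, 7, 8, 9, 10, 11, 12, 13, 14, 15, 17}
A' = {4, 6, 7, 8, 9, 10, 11, 12, 13, 14, 15}, B' = {1, 3, 4, 5, 7, 9, 10, 11, 12, 14, 17}
Claimed RHS: A' ∩ B' = {4, 7, 9, 10, 11, 12, 14}
Identity is INVALID: LHS = {1, 3, 4, 5, 6, 7, 8, 9, 10, 11, 12, 13, 14, 15, 17} but the RHS claimed here equals {4, 7, 9, 10, 11, 12, 14}. The correct form is (A ∩ B)' = A' ∪ B'.

Identity is invalid: (A ∩ B)' = {1, 3, 4, 5, 6, 7, 8, 9, 10, 11, 12, 13, 14, 15, 17} but A' ∩ B' = {4, 7, 9, 10, 11, 12, 14}. The correct De Morgan law is (A ∩ B)' = A' ∪ B'.


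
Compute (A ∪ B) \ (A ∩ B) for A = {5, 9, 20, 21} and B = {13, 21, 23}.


A △ B = (A \ B) ∪ (B \ A) = elements in exactly one of A or B
A \ B = {5, 9, 20}
B \ A = {13, 23}
A △ B = {5, 9, 13, 20, 23}

A △ B = {5, 9, 13, 20, 23}


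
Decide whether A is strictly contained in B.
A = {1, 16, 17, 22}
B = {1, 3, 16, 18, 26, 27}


A ⊂ B requires: A ⊆ B AND A ≠ B.
A ⊆ B? No
A ⊄ B, so A is not a proper subset.

No, A is not a proper subset of B


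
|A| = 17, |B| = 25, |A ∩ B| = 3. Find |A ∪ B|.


|A ∪ B| = |A| + |B| - |A ∩ B|
= 17 + 25 - 3
= 39

|A ∪ B| = 39


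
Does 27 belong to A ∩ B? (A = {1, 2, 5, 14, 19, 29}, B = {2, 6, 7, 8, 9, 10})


A = {1, 2, 5, 14, 19, 29}, B = {2, 6, 7, 8, 9, 10}
A ∩ B = elements in both A and B
A ∩ B = {2}
Checking if 27 ∈ A ∩ B
27 is not in A ∩ B → False

27 ∉ A ∩ B


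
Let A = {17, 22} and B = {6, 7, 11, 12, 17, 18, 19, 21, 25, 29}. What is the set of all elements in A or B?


A ∪ B = all elements in A or B (or both)
A = {17, 22}
B = {6, 7, 11, 12, 17, 18, 19, 21, 25, 29}
A ∪ B = {6, 7, 11, 12, 17, 18, 19, 21, 22, 25, 29}

A ∪ B = {6, 7, 11, 12, 17, 18, 19, 21, 22, 25, 29}


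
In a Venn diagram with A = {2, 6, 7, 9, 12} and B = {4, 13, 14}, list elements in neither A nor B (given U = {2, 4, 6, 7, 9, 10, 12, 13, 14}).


A = {2, 6, 7, 9, 12}
B = {4, 13, 14}
Region: in neither A nor B (given U = {2, 4, 6, 7, 9, 10, 12, 13, 14})
Elements: {10}

Elements in neither A nor B (given U = {2, 4, 6, 7, 9, 10, 12, 13, 14}): {10}


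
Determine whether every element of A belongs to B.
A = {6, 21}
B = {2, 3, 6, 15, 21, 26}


A ⊆ B means every element of A is in B.
All elements of A are in B.
So A ⊆ B.

Yes, A ⊆ B


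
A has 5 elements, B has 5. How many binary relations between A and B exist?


A relation from A to B is any subset of A × B.
|A × B| = 5 × 5 = 25
# relations = 2^|A × B| = 2^25 = 33554432

Number of relations = 33554432
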